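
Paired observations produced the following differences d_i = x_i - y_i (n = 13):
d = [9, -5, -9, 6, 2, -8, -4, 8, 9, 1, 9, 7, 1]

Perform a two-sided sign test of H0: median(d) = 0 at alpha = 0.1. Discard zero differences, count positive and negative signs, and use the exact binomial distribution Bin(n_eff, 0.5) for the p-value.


Step 1: Discard zero differences. Original n = 13; n_eff = number of nonzero differences = 13.
Nonzero differences (with sign): +9, -5, -9, +6, +2, -8, -4, +8, +9, +1, +9, +7, +1
Step 2: Count signs: positive = 9, negative = 4.
Step 3: Under H0: P(positive) = 0.5, so the number of positives S ~ Bin(13, 0.5).
Step 4: Two-sided exact p-value = sum of Bin(13,0.5) probabilities at or below the observed probability = 0.266846.
Step 5: alpha = 0.1. fail to reject H0.

n_eff = 13, pos = 9, neg = 4, p = 0.266846, fail to reject H0.


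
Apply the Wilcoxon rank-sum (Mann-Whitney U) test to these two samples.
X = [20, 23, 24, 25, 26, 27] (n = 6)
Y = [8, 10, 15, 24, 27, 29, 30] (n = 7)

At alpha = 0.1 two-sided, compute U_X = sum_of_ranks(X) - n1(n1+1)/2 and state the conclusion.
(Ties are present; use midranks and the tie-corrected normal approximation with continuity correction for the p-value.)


Step 1: Combine and sort all 13 observations; assign midranks.
sorted (value, group): (8,Y), (10,Y), (15,Y), (20,X), (23,X), (24,X), (24,Y), (25,X), (26,X), (27,X), (27,Y), (29,Y), (30,Y)
ranks: 8->1, 10->2, 15->3, 20->4, 23->5, 24->6.5, 24->6.5, 25->8, 26->9, 27->10.5, 27->10.5, 29->12, 30->13
Step 2: Rank sum for X: R1 = 4 + 5 + 6.5 + 8 + 9 + 10.5 = 43.
Step 3: U_X = R1 - n1(n1+1)/2 = 43 - 6*7/2 = 43 - 21 = 22.
       U_Y = n1*n2 - U_X = 42 - 22 = 20.
Step 4: Ties are present, so use the tie-corrected normal approximation (with continuity correction) for the p-value.
Step 5: p-value = 0.942900; compare to alpha = 0.1. fail to reject H0.

U_X = 22, p = 0.942900, fail to reject H0 at alpha = 0.1.


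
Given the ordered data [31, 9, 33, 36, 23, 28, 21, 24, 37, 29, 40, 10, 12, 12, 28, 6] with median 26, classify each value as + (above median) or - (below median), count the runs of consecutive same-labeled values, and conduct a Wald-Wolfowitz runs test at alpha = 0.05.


Step 1: Compute median = 26; label A = above, B = below.
Labels in order: ABAABABBAAABBBAB  (n_A = 8, n_B = 8)
Step 2: Count runs R = 10.
Step 3: Under H0 (random ordering), E[R] = 2*n_A*n_B/(n_A+n_B) + 1 = 2*8*8/16 + 1 = 9.0000.
        Var[R] = 2*n_A*n_B*(2*n_A*n_B - n_A - n_B) / ((n_A+n_B)^2 * (n_A+n_B-1)) = 14336/3840 = 3.7333.
        SD[R] = 1.9322.
Step 4: Continuity-corrected z = (R - 0.5 - E[R]) / SD[R] = (10 - 0.5 - 9.0000) / 1.9322 = 0.2588.
Step 5: Two-sided p-value via normal approximation = 2*(1 - Phi(|z|)) = 0.795809.
Step 6: alpha = 0.05. fail to reject H0.

R = 10, z = 0.2588, p = 0.795809, fail to reject H0.


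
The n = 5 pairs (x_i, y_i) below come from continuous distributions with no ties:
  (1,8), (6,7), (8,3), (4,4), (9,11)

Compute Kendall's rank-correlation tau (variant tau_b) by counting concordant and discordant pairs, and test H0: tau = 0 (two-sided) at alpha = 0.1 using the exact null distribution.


Step 1: Enumerate the 10 unordered pairs (i,j) with i<j and classify each by sign(x_j-x_i) * sign(y_j-y_i).
  (1,2):dx=+5,dy=-1->D; (1,3):dx=+7,dy=-5->D; (1,4):dx=+3,dy=-4->D; (1,5):dx=+8,dy=+3->C
  (2,3):dx=+2,dy=-4->D; (2,4):dx=-2,dy=-3->C; (2,5):dx=+3,dy=+4->C; (3,4):dx=-4,dy=+1->D
  (3,5):dx=+1,dy=+8->C; (4,5):dx=+5,dy=+7->C
Step 2: C = 5, D = 5, total pairs = 10.
Step 3: tau = (C - D)/(n(n-1)/2) = (5 - 5)/10 = 0.000000.
Step 4: Exact two-sided p-value (enumerate n! = 120 permutations of y under H0): p = 1.000000.
Step 5: alpha = 0.1. fail to reject H0.

tau_b = 0.0000 (C=5, D=5), p = 1.000000, fail to reject H0.


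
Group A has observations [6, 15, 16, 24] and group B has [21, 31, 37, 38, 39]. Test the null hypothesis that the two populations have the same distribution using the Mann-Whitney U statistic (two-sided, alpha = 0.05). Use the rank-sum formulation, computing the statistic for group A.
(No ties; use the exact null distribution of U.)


Step 1: Combine and sort all 9 observations; assign midranks.
sorted (value, group): (6,X), (15,X), (16,X), (21,Y), (24,X), (31,Y), (37,Y), (38,Y), (39,Y)
ranks: 6->1, 15->2, 16->3, 21->4, 24->5, 31->6, 37->7, 38->8, 39->9
Step 2: Rank sum for X: R1 = 1 + 2 + 3 + 5 = 11.
Step 3: U_X = R1 - n1(n1+1)/2 = 11 - 4*5/2 = 11 - 10 = 1.
       U_Y = n1*n2 - U_X = 20 - 1 = 19.
Step 4: No ties, so the exact null distribution of U (based on enumerating the C(9,4) = 126 equally likely rank assignments) gives the two-sided p-value.
Step 5: p-value = 0.031746; compare to alpha = 0.05. reject H0.

U_X = 1, p = 0.031746, reject H0 at alpha = 0.05.


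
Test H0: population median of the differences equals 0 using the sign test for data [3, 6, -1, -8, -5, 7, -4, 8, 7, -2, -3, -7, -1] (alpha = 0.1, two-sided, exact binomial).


Step 1: Discard zero differences. Original n = 13; n_eff = number of nonzero differences = 13.
Nonzero differences (with sign): +3, +6, -1, -8, -5, +7, -4, +8, +7, -2, -3, -7, -1
Step 2: Count signs: positive = 5, negative = 8.
Step 3: Under H0: P(positive) = 0.5, so the number of positives S ~ Bin(13, 0.5).
Step 4: Two-sided exact p-value = sum of Bin(13,0.5) probabilities at or below the observed probability = 0.581055.
Step 5: alpha = 0.1. fail to reject H0.

n_eff = 13, pos = 5, neg = 8, p = 0.581055, fail to reject H0.


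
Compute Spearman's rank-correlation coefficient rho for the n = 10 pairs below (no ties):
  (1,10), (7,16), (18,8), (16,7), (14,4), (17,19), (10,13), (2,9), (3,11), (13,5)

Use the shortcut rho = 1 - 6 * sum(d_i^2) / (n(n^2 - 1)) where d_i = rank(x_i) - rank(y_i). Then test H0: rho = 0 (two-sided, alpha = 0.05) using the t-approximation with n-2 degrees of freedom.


Step 1: Rank x and y separately (midranks; no ties here).
rank(x): 1->1, 7->4, 18->10, 16->8, 14->7, 17->9, 10->5, 2->2, 3->3, 13->6
rank(y): 10->6, 16->9, 8->4, 7->3, 4->1, 19->10, 13->8, 9->5, 11->7, 5->2
Step 2: d_i = R_x(i) - R_y(i); compute d_i^2.
  (1-6)^2=25, (4-9)^2=25, (10-4)^2=36, (8-3)^2=25, (7-1)^2=36, (9-10)^2=1, (5-8)^2=9, (2-5)^2=9, (3-7)^2=16, (6-2)^2=16
sum(d^2) = 198.
Step 3: rho = 1 - 6*198 / (10*(10^2 - 1)) = 1 - 1188/990 = -0.200000.
Step 4: Under H0, t = rho * sqrt((n-2)/(1-rho^2)) = -0.5774 ~ t(8).
Step 5: Two-sided p-value from the t-distribution with 8 df = 0.579584.
Step 6: alpha = 0.05. fail to reject H0.

rho = -0.2000, p = 0.579584, fail to reject H0 at alpha = 0.05.


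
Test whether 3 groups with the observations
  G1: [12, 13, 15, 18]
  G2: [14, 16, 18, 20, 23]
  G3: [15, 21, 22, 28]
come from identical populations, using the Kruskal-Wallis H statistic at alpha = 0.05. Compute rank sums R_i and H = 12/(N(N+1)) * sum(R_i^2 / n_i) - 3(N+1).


Step 1: Combine all N = 13 observations and assign midranks.
sorted (value, group, rank): (12,G1,1), (13,G1,2), (14,G2,3), (15,G1,4.5), (15,G3,4.5), (16,G2,6), (18,G1,7.5), (18,G2,7.5), (20,G2,9), (21,G3,10), (22,G3,11), (23,G2,12), (28,G3,13)
Step 2: Sum ranks within each group.
R_1 = 15 (n_1 = 4)
R_2 = 37.5 (n_2 = 5)
R_3 = 38.5 (n_3 = 4)
Step 3: H = 12/(N(N+1)) * sum(R_i^2/n_i) - 3(N+1)
     = 12/(13*14) * (15^2/4 + 37.5^2/5 + 38.5^2/4) - 3*14
     = 0.065934 * 708.062 - 42
     = 4.685440.
Step 4: Ties present; correction factor C = 1 - 12/(13^3 - 13) = 0.994505. Corrected H = 4.685440 / 0.994505 = 4.711326.
Step 5: Under H0, H ~ chi^2(2); p-value = 0.094831.
Step 6: alpha = 0.05. fail to reject H0.

H = 4.7113, df = 2, p = 0.094831, fail to reject H0.


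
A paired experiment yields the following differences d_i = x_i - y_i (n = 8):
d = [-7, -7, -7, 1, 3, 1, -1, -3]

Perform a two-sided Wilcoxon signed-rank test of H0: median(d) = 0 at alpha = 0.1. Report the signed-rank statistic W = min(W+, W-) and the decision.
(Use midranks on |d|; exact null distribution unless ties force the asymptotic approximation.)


Step 1: Drop any zero differences (none here) and take |d_i|.
|d| = [7, 7, 7, 1, 3, 1, 1, 3]
Step 2: Midrank |d_i| (ties get averaged ranks).
ranks: |7|->7, |7|->7, |7|->7, |1|->2, |3|->4.5, |1|->2, |1|->2, |3|->4.5
Step 3: Attach original signs; sum ranks with positive sign and with negative sign.
W+ = 2 + 4.5 + 2 = 8.5
W- = 7 + 7 + 7 + 2 + 4.5 = 27.5
(Check: W+ + W- = 36 should equal n(n+1)/2 = 36.)
Step 4: Test statistic W = min(W+, W-) = 8.5.
Step 5: Ties in |d|, so use the tie-corrected normal approximation.
        E[W] = n(n+1)/4 = 8*9/4 = 18.
        Tie groups: |d|=1 (t=3), |d|=3 (t=2), |d|=7 (t=3); sum(t^3 - t) = 54.
        Var[W] = n(n+1)(2n+1)/24 - sum(t^3-t)/48 = 1224/24 - 54/48 = 49.875.
        z = (W - E[W]) / sqrt(Var[W]) = (8.5 - 18) / 7.0622 = -1.3452.
        Two-sided p = 2*Phi(z) = 0.178565.
Step 6: alpha = 0.1. fail to reject H0.

W+ = 8.5, W- = 27.5, W = min = 8.5, p = 0.178565, fail to reject H0.


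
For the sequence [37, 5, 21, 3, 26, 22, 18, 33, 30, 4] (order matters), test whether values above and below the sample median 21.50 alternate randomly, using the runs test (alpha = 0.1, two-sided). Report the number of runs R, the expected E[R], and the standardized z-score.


Step 1: Compute median = 21.50; label A = above, B = below.
Labels in order: ABBBAABAAB  (n_A = 5, n_B = 5)
Step 2: Count runs R = 6.
Step 3: Under H0 (random ordering), E[R] = 2*n_A*n_B/(n_A+n_B) + 1 = 2*5*5/10 + 1 = 6.0000.
        Var[R] = 2*n_A*n_B*(2*n_A*n_B - n_A - n_B) / ((n_A+n_B)^2 * (n_A+n_B-1)) = 2000/900 = 2.2222.
        SD[R] = 1.4907.
Step 4: R = E[R], so z = 0 with no continuity correction.
Step 5: Two-sided p-value via normal approximation = 2*(1 - Phi(|z|)) = 1.000000.
Step 6: alpha = 0.1. fail to reject H0.

R = 6, z = 0.0000, p = 1.000000, fail to reject H0.


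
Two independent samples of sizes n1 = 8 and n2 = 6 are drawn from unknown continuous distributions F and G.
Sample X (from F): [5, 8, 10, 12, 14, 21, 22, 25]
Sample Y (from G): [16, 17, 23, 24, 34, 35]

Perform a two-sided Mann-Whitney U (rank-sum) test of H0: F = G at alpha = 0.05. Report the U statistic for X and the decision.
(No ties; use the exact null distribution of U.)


Step 1: Combine and sort all 14 observations; assign midranks.
sorted (value, group): (5,X), (8,X), (10,X), (12,X), (14,X), (16,Y), (17,Y), (21,X), (22,X), (23,Y), (24,Y), (25,X), (34,Y), (35,Y)
ranks: 5->1, 8->2, 10->3, 12->4, 14->5, 16->6, 17->7, 21->8, 22->9, 23->10, 24->11, 25->12, 34->13, 35->14
Step 2: Rank sum for X: R1 = 1 + 2 + 3 + 4 + 5 + 8 + 9 + 12 = 44.
Step 3: U_X = R1 - n1(n1+1)/2 = 44 - 8*9/2 = 44 - 36 = 8.
       U_Y = n1*n2 - U_X = 48 - 8 = 40.
Step 4: No ties, so the exact null distribution of U (based on enumerating the C(14,8) = 3003 equally likely rank assignments) gives the two-sided p-value.
Step 5: p-value = 0.042624; compare to alpha = 0.05. reject H0.

U_X = 8, p = 0.042624, reject H0 at alpha = 0.05.


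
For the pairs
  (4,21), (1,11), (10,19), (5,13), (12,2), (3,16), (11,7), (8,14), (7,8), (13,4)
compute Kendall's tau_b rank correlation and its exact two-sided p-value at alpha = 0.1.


Step 1: Enumerate the 45 unordered pairs (i,j) with i<j and classify each by sign(x_j-x_i) * sign(y_j-y_i).
  (1,2):dx=-3,dy=-10->C; (1,3):dx=+6,dy=-2->D; (1,4):dx=+1,dy=-8->D; (1,5):dx=+8,dy=-19->D
  (1,6):dx=-1,dy=-5->C; (1,7):dx=+7,dy=-14->D; (1,8):dx=+4,dy=-7->D; (1,9):dx=+3,dy=-13->D
  (1,10):dx=+9,dy=-17->D; (2,3):dx=+9,dy=+8->C; (2,4):dx=+4,dy=+2->C; (2,5):dx=+11,dy=-9->D
  (2,6):dx=+2,dy=+5->C; (2,7):dx=+10,dy=-4->D; (2,8):dx=+7,dy=+3->C; (2,9):dx=+6,dy=-3->D
  (2,10):dx=+12,dy=-7->D; (3,4):dx=-5,dy=-6->C; (3,5):dx=+2,dy=-17->D; (3,6):dx=-7,dy=-3->C
  (3,7):dx=+1,dy=-12->D; (3,8):dx=-2,dy=-5->C; (3,9):dx=-3,dy=-11->C; (3,10):dx=+3,dy=-15->D
  (4,5):dx=+7,dy=-11->D; (4,6):dx=-2,dy=+3->D; (4,7):dx=+6,dy=-6->D; (4,8):dx=+3,dy=+1->C
  (4,9):dx=+2,dy=-5->D; (4,10):dx=+8,dy=-9->D; (5,6):dx=-9,dy=+14->D; (5,7):dx=-1,dy=+5->D
  (5,8):dx=-4,dy=+12->D; (5,9):dx=-5,dy=+6->D; (5,10):dx=+1,dy=+2->C; (6,7):dx=+8,dy=-9->D
  (6,8):dx=+5,dy=-2->D; (6,9):dx=+4,dy=-8->D; (6,10):dx=+10,dy=-12->D; (7,8):dx=-3,dy=+7->D
  (7,9):dx=-4,dy=+1->D; (7,10):dx=+2,dy=-3->D; (8,9):dx=-1,dy=-6->C; (8,10):dx=+5,dy=-10->D
  (9,10):dx=+6,dy=-4->D
Step 2: C = 13, D = 32, total pairs = 45.
Step 3: tau = (C - D)/(n(n-1)/2) = (13 - 32)/45 = -0.422222.
Step 4: Exact two-sided p-value (enumerate n! = 3628800 permutations of y under H0): p = 0.108313.
Step 5: alpha = 0.1. fail to reject H0.

tau_b = -0.4222 (C=13, D=32), p = 0.108313, fail to reject H0.


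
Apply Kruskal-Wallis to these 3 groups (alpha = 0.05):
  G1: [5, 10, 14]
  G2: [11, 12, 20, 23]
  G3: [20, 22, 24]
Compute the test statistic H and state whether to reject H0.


Step 1: Combine all N = 10 observations and assign midranks.
sorted (value, group, rank): (5,G1,1), (10,G1,2), (11,G2,3), (12,G2,4), (14,G1,5), (20,G2,6.5), (20,G3,6.5), (22,G3,8), (23,G2,9), (24,G3,10)
Step 2: Sum ranks within each group.
R_1 = 8 (n_1 = 3)
R_2 = 22.5 (n_2 = 4)
R_3 = 24.5 (n_3 = 3)
Step 3: H = 12/(N(N+1)) * sum(R_i^2/n_i) - 3(N+1)
     = 12/(10*11) * (8^2/3 + 22.5^2/4 + 24.5^2/3) - 3*11
     = 0.109091 * 347.979 - 33
     = 4.961364.
Step 4: Ties present; correction factor C = 1 - 6/(10^3 - 10) = 0.993939. Corrected H = 4.961364 / 0.993939 = 4.991616.
Step 5: Under H0, H ~ chi^2(2); p-value = 0.082430.
Step 6: alpha = 0.05. fail to reject H0.

H = 4.9916, df = 2, p = 0.082430, fail to reject H0.


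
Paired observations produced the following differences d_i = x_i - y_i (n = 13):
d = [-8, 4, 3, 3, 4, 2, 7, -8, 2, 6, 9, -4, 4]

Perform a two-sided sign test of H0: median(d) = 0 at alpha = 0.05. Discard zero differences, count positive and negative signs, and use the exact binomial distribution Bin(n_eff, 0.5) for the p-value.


Step 1: Discard zero differences. Original n = 13; n_eff = number of nonzero differences = 13.
Nonzero differences (with sign): -8, +4, +3, +3, +4, +2, +7, -8, +2, +6, +9, -4, +4
Step 2: Count signs: positive = 10, negative = 3.
Step 3: Under H0: P(positive) = 0.5, so the number of positives S ~ Bin(13, 0.5).
Step 4: Two-sided exact p-value = sum of Bin(13,0.5) probabilities at or below the observed probability = 0.092285.
Step 5: alpha = 0.05. fail to reject H0.

n_eff = 13, pos = 10, neg = 3, p = 0.092285, fail to reject H0.


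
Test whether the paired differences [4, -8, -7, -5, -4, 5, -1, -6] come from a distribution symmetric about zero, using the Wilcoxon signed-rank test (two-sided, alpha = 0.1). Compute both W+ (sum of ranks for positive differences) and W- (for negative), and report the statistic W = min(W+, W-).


Step 1: Drop any zero differences (none here) and take |d_i|.
|d| = [4, 8, 7, 5, 4, 5, 1, 6]
Step 2: Midrank |d_i| (ties get averaged ranks).
ranks: |4|->2.5, |8|->8, |7|->7, |5|->4.5, |4|->2.5, |5|->4.5, |1|->1, |6|->6
Step 3: Attach original signs; sum ranks with positive sign and with negative sign.
W+ = 2.5 + 4.5 = 7
W- = 8 + 7 + 4.5 + 2.5 + 1 + 6 = 29
(Check: W+ + W- = 36 should equal n(n+1)/2 = 36.)
Step 4: Test statistic W = min(W+, W-) = 7.
Step 5: Ties in |d|, so use the tie-corrected normal approximation.
        E[W] = n(n+1)/4 = 8*9/4 = 18.
        Tie groups: |d|=4 (t=2), |d|=5 (t=2); sum(t^3 - t) = 12.
        Var[W] = n(n+1)(2n+1)/24 - sum(t^3-t)/48 = 1224/24 - 12/48 = 50.75.
        z = (W - E[W]) / sqrt(Var[W]) = (7 - 18) / 7.1239 = -1.5441.
        Two-sided p = 2*Phi(z) = 0.122565.
Step 6: alpha = 0.1. fail to reject H0.

W+ = 7, W- = 29, W = min = 7, p = 0.122565, fail to reject H0.


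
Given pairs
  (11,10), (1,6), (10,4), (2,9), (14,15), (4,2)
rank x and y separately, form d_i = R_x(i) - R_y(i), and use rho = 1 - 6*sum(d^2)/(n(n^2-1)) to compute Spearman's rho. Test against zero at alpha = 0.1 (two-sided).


Step 1: Rank x and y separately (midranks; no ties here).
rank(x): 11->5, 1->1, 10->4, 2->2, 14->6, 4->3
rank(y): 10->5, 6->3, 4->2, 9->4, 15->6, 2->1
Step 2: d_i = R_x(i) - R_y(i); compute d_i^2.
  (5-5)^2=0, (1-3)^2=4, (4-2)^2=4, (2-4)^2=4, (6-6)^2=0, (3-1)^2=4
sum(d^2) = 16.
Step 3: rho = 1 - 6*16 / (6*(6^2 - 1)) = 1 - 96/210 = 0.542857.
Step 4: Under H0, t = rho * sqrt((n-2)/(1-rho^2)) = 1.2928 ~ t(4).
Step 5: Two-sided p-value from the t-distribution with 4 df = 0.265703.
Step 6: alpha = 0.1. fail to reject H0.

rho = 0.5429, p = 0.265703, fail to reject H0 at alpha = 0.1.


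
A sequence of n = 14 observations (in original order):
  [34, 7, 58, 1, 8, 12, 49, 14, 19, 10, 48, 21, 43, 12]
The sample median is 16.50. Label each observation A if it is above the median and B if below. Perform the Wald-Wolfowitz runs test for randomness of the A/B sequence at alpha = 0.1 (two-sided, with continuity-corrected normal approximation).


Step 1: Compute median = 16.50; label A = above, B = below.
Labels in order: ABABBBABABAAAB  (n_A = 7, n_B = 7)
Step 2: Count runs R = 10.
Step 3: Under H0 (random ordering), E[R] = 2*n_A*n_B/(n_A+n_B) + 1 = 2*7*7/14 + 1 = 8.0000.
        Var[R] = 2*n_A*n_B*(2*n_A*n_B - n_A - n_B) / ((n_A+n_B)^2 * (n_A+n_B-1)) = 8232/2548 = 3.2308.
        SD[R] = 1.7974.
Step 4: Continuity-corrected z = (R - 0.5 - E[R]) / SD[R] = (10 - 0.5 - 8.0000) / 1.7974 = 0.8345.
Step 5: Two-sided p-value via normal approximation = 2*(1 - Phi(|z|)) = 0.403986.
Step 6: alpha = 0.1. fail to reject H0.

R = 10, z = 0.8345, p = 0.403986, fail to reject H0.


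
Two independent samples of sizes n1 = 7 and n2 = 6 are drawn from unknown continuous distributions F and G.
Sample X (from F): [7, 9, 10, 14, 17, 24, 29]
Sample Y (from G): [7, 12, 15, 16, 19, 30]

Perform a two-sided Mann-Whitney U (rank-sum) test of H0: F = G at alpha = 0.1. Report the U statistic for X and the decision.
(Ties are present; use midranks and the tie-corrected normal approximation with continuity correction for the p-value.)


Step 1: Combine and sort all 13 observations; assign midranks.
sorted (value, group): (7,X), (7,Y), (9,X), (10,X), (12,Y), (14,X), (15,Y), (16,Y), (17,X), (19,Y), (24,X), (29,X), (30,Y)
ranks: 7->1.5, 7->1.5, 9->3, 10->4, 12->5, 14->6, 15->7, 16->8, 17->9, 19->10, 24->11, 29->12, 30->13
Step 2: Rank sum for X: R1 = 1.5 + 3 + 4 + 6 + 9 + 11 + 12 = 46.5.
Step 3: U_X = R1 - n1(n1+1)/2 = 46.5 - 7*8/2 = 46.5 - 28 = 18.5.
       U_Y = n1*n2 - U_X = 42 - 18.5 = 23.5.
Step 4: Ties are present, so use the tie-corrected normal approximation (with continuity correction) for the p-value.
Step 5: p-value = 0.774796; compare to alpha = 0.1. fail to reject H0.

U_X = 18.5, p = 0.774796, fail to reject H0 at alpha = 0.1.


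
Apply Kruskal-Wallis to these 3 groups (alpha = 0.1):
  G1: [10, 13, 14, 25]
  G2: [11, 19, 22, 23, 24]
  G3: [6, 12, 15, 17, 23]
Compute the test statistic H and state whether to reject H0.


Step 1: Combine all N = 14 observations and assign midranks.
sorted (value, group, rank): (6,G3,1), (10,G1,2), (11,G2,3), (12,G3,4), (13,G1,5), (14,G1,6), (15,G3,7), (17,G3,8), (19,G2,9), (22,G2,10), (23,G2,11.5), (23,G3,11.5), (24,G2,13), (25,G1,14)
Step 2: Sum ranks within each group.
R_1 = 27 (n_1 = 4)
R_2 = 46.5 (n_2 = 5)
R_3 = 31.5 (n_3 = 5)
Step 3: H = 12/(N(N+1)) * sum(R_i^2/n_i) - 3(N+1)
     = 12/(14*15) * (27^2/4 + 46.5^2/5 + 31.5^2/5) - 3*15
     = 0.057143 * 813.15 - 45
     = 1.465714.
Step 4: Ties present; correction factor C = 1 - 6/(14^3 - 14) = 0.997802. Corrected H = 1.465714 / 0.997802 = 1.468943.
Step 5: Under H0, H ~ chi^2(2); p-value = 0.479759.
Step 6: alpha = 0.1. fail to reject H0.

H = 1.4689, df = 2, p = 0.479759, fail to reject H0.


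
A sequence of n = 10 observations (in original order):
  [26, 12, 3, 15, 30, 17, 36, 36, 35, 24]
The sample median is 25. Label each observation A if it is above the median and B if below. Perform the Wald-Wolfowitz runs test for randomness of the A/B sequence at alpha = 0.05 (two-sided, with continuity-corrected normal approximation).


Step 1: Compute median = 25; label A = above, B = below.
Labels in order: ABBBABAAAB  (n_A = 5, n_B = 5)
Step 2: Count runs R = 6.
Step 3: Under H0 (random ordering), E[R] = 2*n_A*n_B/(n_A+n_B) + 1 = 2*5*5/10 + 1 = 6.0000.
        Var[R] = 2*n_A*n_B*(2*n_A*n_B - n_A - n_B) / ((n_A+n_B)^2 * (n_A+n_B-1)) = 2000/900 = 2.2222.
        SD[R] = 1.4907.
Step 4: R = E[R], so z = 0 with no continuity correction.
Step 5: Two-sided p-value via normal approximation = 2*(1 - Phi(|z|)) = 1.000000.
Step 6: alpha = 0.05. fail to reject H0.

R = 6, z = 0.0000, p = 1.000000, fail to reject H0.


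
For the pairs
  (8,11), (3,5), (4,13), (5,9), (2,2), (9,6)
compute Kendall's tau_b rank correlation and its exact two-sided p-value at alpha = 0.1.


Step 1: Enumerate the 15 unordered pairs (i,j) with i<j and classify each by sign(x_j-x_i) * sign(y_j-y_i).
  (1,2):dx=-5,dy=-6->C; (1,3):dx=-4,dy=+2->D; (1,4):dx=-3,dy=-2->C; (1,5):dx=-6,dy=-9->C
  (1,6):dx=+1,dy=-5->D; (2,3):dx=+1,dy=+8->C; (2,4):dx=+2,dy=+4->C; (2,5):dx=-1,dy=-3->C
  (2,6):dx=+6,dy=+1->C; (3,4):dx=+1,dy=-4->D; (3,5):dx=-2,dy=-11->C; (3,6):dx=+5,dy=-7->D
  (4,5):dx=-3,dy=-7->C; (4,6):dx=+4,dy=-3->D; (5,6):dx=+7,dy=+4->C
Step 2: C = 10, D = 5, total pairs = 15.
Step 3: tau = (C - D)/(n(n-1)/2) = (10 - 5)/15 = 0.333333.
Step 4: Exact two-sided p-value (enumerate n! = 720 permutations of y under H0): p = 0.469444.
Step 5: alpha = 0.1. fail to reject H0.

tau_b = 0.3333 (C=10, D=5), p = 0.469444, fail to reject H0.


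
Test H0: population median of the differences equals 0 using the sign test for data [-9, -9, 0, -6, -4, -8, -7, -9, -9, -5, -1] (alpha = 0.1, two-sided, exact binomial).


Step 1: Discard zero differences. Original n = 11; n_eff = number of nonzero differences = 10.
Nonzero differences (with sign): -9, -9, -6, -4, -8, -7, -9, -9, -5, -1
Step 2: Count signs: positive = 0, negative = 10.
Step 3: Under H0: P(positive) = 0.5, so the number of positives S ~ Bin(10, 0.5).
Step 4: Two-sided exact p-value = sum of Bin(10,0.5) probabilities at or below the observed probability = 0.001953.
Step 5: alpha = 0.1. reject H0.

n_eff = 10, pos = 0, neg = 10, p = 0.001953, reject H0.


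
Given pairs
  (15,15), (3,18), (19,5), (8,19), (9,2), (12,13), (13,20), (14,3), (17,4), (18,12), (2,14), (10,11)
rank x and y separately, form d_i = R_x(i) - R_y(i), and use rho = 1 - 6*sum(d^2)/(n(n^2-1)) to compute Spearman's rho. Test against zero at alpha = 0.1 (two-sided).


Step 1: Rank x and y separately (midranks; no ties here).
rank(x): 15->9, 3->2, 19->12, 8->3, 9->4, 12->6, 13->7, 14->8, 17->10, 18->11, 2->1, 10->5
rank(y): 15->9, 18->10, 5->4, 19->11, 2->1, 13->7, 20->12, 3->2, 4->3, 12->6, 14->8, 11->5
Step 2: d_i = R_x(i) - R_y(i); compute d_i^2.
  (9-9)^2=0, (2-10)^2=64, (12-4)^2=64, (3-11)^2=64, (4-1)^2=9, (6-7)^2=1, (7-12)^2=25, (8-2)^2=36, (10-3)^2=49, (11-6)^2=25, (1-8)^2=49, (5-5)^2=0
sum(d^2) = 386.
Step 3: rho = 1 - 6*386 / (12*(12^2 - 1)) = 1 - 2316/1716 = -0.349650.
Step 4: Under H0, t = rho * sqrt((n-2)/(1-rho^2)) = -1.1802 ~ t(10).
Step 5: Two-sided p-value from the t-distribution with 10 df = 0.265239.
Step 6: alpha = 0.1. fail to reject H0.

rho = -0.3497, p = 0.265239, fail to reject H0 at alpha = 0.1.


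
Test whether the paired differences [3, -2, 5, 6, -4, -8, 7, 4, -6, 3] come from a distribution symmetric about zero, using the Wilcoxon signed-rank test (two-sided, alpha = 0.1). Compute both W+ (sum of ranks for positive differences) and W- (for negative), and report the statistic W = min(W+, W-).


Step 1: Drop any zero differences (none here) and take |d_i|.
|d| = [3, 2, 5, 6, 4, 8, 7, 4, 6, 3]
Step 2: Midrank |d_i| (ties get averaged ranks).
ranks: |3|->2.5, |2|->1, |5|->6, |6|->7.5, |4|->4.5, |8|->10, |7|->9, |4|->4.5, |6|->7.5, |3|->2.5
Step 3: Attach original signs; sum ranks with positive sign and with negative sign.
W+ = 2.5 + 6 + 7.5 + 9 + 4.5 + 2.5 = 32
W- = 1 + 4.5 + 10 + 7.5 = 23
(Check: W+ + W- = 55 should equal n(n+1)/2 = 55.)
Step 4: Test statistic W = min(W+, W-) = 23.
Step 5: Ties in |d|, so use the tie-corrected normal approximation.
        E[W] = n(n+1)/4 = 10*11/4 = 27.5.
        Tie groups: |d|=3 (t=2), |d|=4 (t=2), |d|=6 (t=2); sum(t^3 - t) = 18.
        Var[W] = n(n+1)(2n+1)/24 - sum(t^3-t)/48 = 2310/24 - 18/48 = 95.875.
        z = (W - E[W]) / sqrt(Var[W]) = (23 - 27.5) / 9.7916 = -0.4596.
        Two-sided p = 2*Phi(z) = 0.645819.
Step 6: alpha = 0.1. fail to reject H0.

W+ = 32, W- = 23, W = min = 23, p = 0.645819, fail to reject H0.


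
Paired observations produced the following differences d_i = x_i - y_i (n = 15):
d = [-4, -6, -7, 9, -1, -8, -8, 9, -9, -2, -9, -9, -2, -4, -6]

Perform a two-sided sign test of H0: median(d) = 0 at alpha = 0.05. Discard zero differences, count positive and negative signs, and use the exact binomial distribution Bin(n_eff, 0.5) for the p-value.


Step 1: Discard zero differences. Original n = 15; n_eff = number of nonzero differences = 15.
Nonzero differences (with sign): -4, -6, -7, +9, -1, -8, -8, +9, -9, -2, -9, -9, -2, -4, -6
Step 2: Count signs: positive = 2, negative = 13.
Step 3: Under H0: P(positive) = 0.5, so the number of positives S ~ Bin(15, 0.5).
Step 4: Two-sided exact p-value = sum of Bin(15,0.5) probabilities at or below the observed probability = 0.007385.
Step 5: alpha = 0.05. reject H0.

n_eff = 15, pos = 2, neg = 13, p = 0.007385, reject H0.


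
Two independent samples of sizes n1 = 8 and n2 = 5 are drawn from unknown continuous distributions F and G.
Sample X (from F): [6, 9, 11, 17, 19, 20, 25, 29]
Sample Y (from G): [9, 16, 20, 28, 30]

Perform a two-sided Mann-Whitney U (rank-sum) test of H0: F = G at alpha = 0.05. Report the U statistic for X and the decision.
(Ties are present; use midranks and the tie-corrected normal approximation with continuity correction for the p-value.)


Step 1: Combine and sort all 13 observations; assign midranks.
sorted (value, group): (6,X), (9,X), (9,Y), (11,X), (16,Y), (17,X), (19,X), (20,X), (20,Y), (25,X), (28,Y), (29,X), (30,Y)
ranks: 6->1, 9->2.5, 9->2.5, 11->4, 16->5, 17->6, 19->7, 20->8.5, 20->8.5, 25->10, 28->11, 29->12, 30->13
Step 2: Rank sum for X: R1 = 1 + 2.5 + 4 + 6 + 7 + 8.5 + 10 + 12 = 51.
Step 3: U_X = R1 - n1(n1+1)/2 = 51 - 8*9/2 = 51 - 36 = 15.
       U_Y = n1*n2 - U_X = 40 - 15 = 25.
Step 4: Ties are present, so use the tie-corrected normal approximation (with continuity correction) for the p-value.
Step 5: p-value = 0.508901; compare to alpha = 0.05. fail to reject H0.

U_X = 15, p = 0.508901, fail to reject H0 at alpha = 0.05.


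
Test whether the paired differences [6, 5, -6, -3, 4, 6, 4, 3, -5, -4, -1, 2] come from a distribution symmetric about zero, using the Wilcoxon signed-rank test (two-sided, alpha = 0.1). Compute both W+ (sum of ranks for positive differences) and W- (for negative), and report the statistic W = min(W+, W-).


Step 1: Drop any zero differences (none here) and take |d_i|.
|d| = [6, 5, 6, 3, 4, 6, 4, 3, 5, 4, 1, 2]
Step 2: Midrank |d_i| (ties get averaged ranks).
ranks: |6|->11, |5|->8.5, |6|->11, |3|->3.5, |4|->6, |6|->11, |4|->6, |3|->3.5, |5|->8.5, |4|->6, |1|->1, |2|->2
Step 3: Attach original signs; sum ranks with positive sign and with negative sign.
W+ = 11 + 8.5 + 6 + 11 + 6 + 3.5 + 2 = 48
W- = 11 + 3.5 + 8.5 + 6 + 1 = 30
(Check: W+ + W- = 78 should equal n(n+1)/2 = 78.)
Step 4: Test statistic W = min(W+, W-) = 30.
Step 5: Ties in |d|, so use the tie-corrected normal approximation.
        E[W] = n(n+1)/4 = 12*13/4 = 39.
        Tie groups: |d|=3 (t=2), |d|=4 (t=3), |d|=5 (t=2), |d|=6 (t=3); sum(t^3 - t) = 60.
        Var[W] = n(n+1)(2n+1)/24 - sum(t^3-t)/48 = 3900/24 - 60/48 = 161.25.
        z = (W - E[W]) / sqrt(Var[W]) = (30 - 39) / 12.6984 = -0.7087.
        Two-sided p = 2*Phi(z) = 0.478480.
Step 6: alpha = 0.1. fail to reject H0.

W+ = 48, W- = 30, W = min = 30, p = 0.478480, fail to reject H0.


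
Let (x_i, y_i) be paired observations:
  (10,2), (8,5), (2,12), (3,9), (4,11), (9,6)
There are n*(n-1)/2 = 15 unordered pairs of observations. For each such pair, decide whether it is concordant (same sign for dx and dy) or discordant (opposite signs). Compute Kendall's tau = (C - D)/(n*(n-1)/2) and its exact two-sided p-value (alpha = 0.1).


Step 1: Enumerate the 15 unordered pairs (i,j) with i<j and classify each by sign(x_j-x_i) * sign(y_j-y_i).
  (1,2):dx=-2,dy=+3->D; (1,3):dx=-8,dy=+10->D; (1,4):dx=-7,dy=+7->D; (1,5):dx=-6,dy=+9->D
  (1,6):dx=-1,dy=+4->D; (2,3):dx=-6,dy=+7->D; (2,4):dx=-5,dy=+4->D; (2,5):dx=-4,dy=+6->D
  (2,6):dx=+1,dy=+1->C; (3,4):dx=+1,dy=-3->D; (3,5):dx=+2,dy=-1->D; (3,6):dx=+7,dy=-6->D
  (4,5):dx=+1,dy=+2->C; (4,6):dx=+6,dy=-3->D; (5,6):dx=+5,dy=-5->D
Step 2: C = 2, D = 13, total pairs = 15.
Step 3: tau = (C - D)/(n(n-1)/2) = (2 - 13)/15 = -0.733333.
Step 4: Exact two-sided p-value (enumerate n! = 720 permutations of y under H0): p = 0.055556.
Step 5: alpha = 0.1. reject H0.

tau_b = -0.7333 (C=2, D=13), p = 0.055556, reject H0.


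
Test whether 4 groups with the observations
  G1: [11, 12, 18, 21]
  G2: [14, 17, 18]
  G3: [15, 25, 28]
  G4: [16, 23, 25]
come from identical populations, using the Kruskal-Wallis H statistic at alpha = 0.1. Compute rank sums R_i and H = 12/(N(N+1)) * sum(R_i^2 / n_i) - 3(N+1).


Step 1: Combine all N = 13 observations and assign midranks.
sorted (value, group, rank): (11,G1,1), (12,G1,2), (14,G2,3), (15,G3,4), (16,G4,5), (17,G2,6), (18,G1,7.5), (18,G2,7.5), (21,G1,9), (23,G4,10), (25,G3,11.5), (25,G4,11.5), (28,G3,13)
Step 2: Sum ranks within each group.
R_1 = 19.5 (n_1 = 4)
R_2 = 16.5 (n_2 = 3)
R_3 = 28.5 (n_3 = 3)
R_4 = 26.5 (n_4 = 3)
Step 3: H = 12/(N(N+1)) * sum(R_i^2/n_i) - 3(N+1)
     = 12/(13*14) * (19.5^2/4 + 16.5^2/3 + 28.5^2/3 + 26.5^2/3) - 3*14
     = 0.065934 * 690.646 - 42
     = 3.537088.
Step 4: Ties present; correction factor C = 1 - 12/(13^3 - 13) = 0.994505. Corrected H = 3.537088 / 0.994505 = 3.556630.
Step 5: Under H0, H ~ chi^2(3); p-value = 0.313491.
Step 6: alpha = 0.1. fail to reject H0.

H = 3.5566, df = 3, p = 0.313491, fail to reject H0.


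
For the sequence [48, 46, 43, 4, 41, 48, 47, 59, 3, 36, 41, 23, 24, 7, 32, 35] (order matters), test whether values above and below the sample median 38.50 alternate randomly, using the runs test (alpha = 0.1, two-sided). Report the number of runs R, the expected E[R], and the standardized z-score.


Step 1: Compute median = 38.50; label A = above, B = below.
Labels in order: AAABAAAABBABBBBB  (n_A = 8, n_B = 8)
Step 2: Count runs R = 6.
Step 3: Under H0 (random ordering), E[R] = 2*n_A*n_B/(n_A+n_B) + 1 = 2*8*8/16 + 1 = 9.0000.
        Var[R] = 2*n_A*n_B*(2*n_A*n_B - n_A - n_B) / ((n_A+n_B)^2 * (n_A+n_B-1)) = 14336/3840 = 3.7333.
        SD[R] = 1.9322.
Step 4: Continuity-corrected z = (R + 0.5 - E[R]) / SD[R] = (6 + 0.5 - 9.0000) / 1.9322 = -1.2939.
Step 5: Two-sided p-value via normal approximation = 2*(1 - Phi(|z|)) = 0.195709.
Step 6: alpha = 0.1. fail to reject H0.

R = 6, z = -1.2939, p = 0.195709, fail to reject H0.


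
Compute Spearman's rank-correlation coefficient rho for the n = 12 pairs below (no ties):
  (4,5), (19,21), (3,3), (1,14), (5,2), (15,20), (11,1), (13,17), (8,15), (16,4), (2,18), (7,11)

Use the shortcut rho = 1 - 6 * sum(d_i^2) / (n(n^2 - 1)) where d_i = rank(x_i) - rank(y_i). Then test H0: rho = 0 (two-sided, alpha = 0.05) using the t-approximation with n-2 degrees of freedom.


Step 1: Rank x and y separately (midranks; no ties here).
rank(x): 4->4, 19->12, 3->3, 1->1, 5->5, 15->10, 11->8, 13->9, 8->7, 16->11, 2->2, 7->6
rank(y): 5->5, 21->12, 3->3, 14->7, 2->2, 20->11, 1->1, 17->9, 15->8, 4->4, 18->10, 11->6
Step 2: d_i = R_x(i) - R_y(i); compute d_i^2.
  (4-5)^2=1, (12-12)^2=0, (3-3)^2=0, (1-7)^2=36, (5-2)^2=9, (10-11)^2=1, (8-1)^2=49, (9-9)^2=0, (7-8)^2=1, (11-4)^2=49, (2-10)^2=64, (6-6)^2=0
sum(d^2) = 210.
Step 3: rho = 1 - 6*210 / (12*(12^2 - 1)) = 1 - 1260/1716 = 0.265734.
Step 4: Under H0, t = rho * sqrt((n-2)/(1-rho^2)) = 0.8717 ~ t(10).
Step 5: Two-sided p-value from the t-distribution with 10 df = 0.403833.
Step 6: alpha = 0.05. fail to reject H0.

rho = 0.2657, p = 0.403833, fail to reject H0 at alpha = 0.05.


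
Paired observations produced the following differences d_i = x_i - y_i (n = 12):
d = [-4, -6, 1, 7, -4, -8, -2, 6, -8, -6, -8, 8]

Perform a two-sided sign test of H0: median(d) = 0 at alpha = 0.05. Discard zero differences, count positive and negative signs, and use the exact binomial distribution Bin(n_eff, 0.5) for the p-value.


Step 1: Discard zero differences. Original n = 12; n_eff = number of nonzero differences = 12.
Nonzero differences (with sign): -4, -6, +1, +7, -4, -8, -2, +6, -8, -6, -8, +8
Step 2: Count signs: positive = 4, negative = 8.
Step 3: Under H0: P(positive) = 0.5, so the number of positives S ~ Bin(12, 0.5).
Step 4: Two-sided exact p-value = sum of Bin(12,0.5) probabilities at or below the observed probability = 0.387695.
Step 5: alpha = 0.05. fail to reject H0.

n_eff = 12, pos = 4, neg = 8, p = 0.387695, fail to reject H0.


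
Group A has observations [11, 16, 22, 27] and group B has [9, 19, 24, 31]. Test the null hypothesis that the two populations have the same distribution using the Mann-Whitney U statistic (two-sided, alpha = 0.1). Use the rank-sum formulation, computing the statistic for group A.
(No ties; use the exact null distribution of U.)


Step 1: Combine and sort all 8 observations; assign midranks.
sorted (value, group): (9,Y), (11,X), (16,X), (19,Y), (22,X), (24,Y), (27,X), (31,Y)
ranks: 9->1, 11->2, 16->3, 19->4, 22->5, 24->6, 27->7, 31->8
Step 2: Rank sum for X: R1 = 2 + 3 + 5 + 7 = 17.
Step 3: U_X = R1 - n1(n1+1)/2 = 17 - 4*5/2 = 17 - 10 = 7.
       U_Y = n1*n2 - U_X = 16 - 7 = 9.
Step 4: No ties, so the exact null distribution of U (based on enumerating the C(8,4) = 70 equally likely rank assignments) gives the two-sided p-value.
Step 5: p-value = 0.885714; compare to alpha = 0.1. fail to reject H0.

U_X = 7, p = 0.885714, fail to reject H0 at alpha = 0.1.


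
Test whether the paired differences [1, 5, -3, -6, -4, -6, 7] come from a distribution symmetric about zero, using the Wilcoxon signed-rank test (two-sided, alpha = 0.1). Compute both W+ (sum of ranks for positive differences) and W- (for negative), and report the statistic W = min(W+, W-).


Step 1: Drop any zero differences (none here) and take |d_i|.
|d| = [1, 5, 3, 6, 4, 6, 7]
Step 2: Midrank |d_i| (ties get averaged ranks).
ranks: |1|->1, |5|->4, |3|->2, |6|->5.5, |4|->3, |6|->5.5, |7|->7
Step 3: Attach original signs; sum ranks with positive sign and with negative sign.
W+ = 1 + 4 + 7 = 12
W- = 2 + 5.5 + 3 + 5.5 = 16
(Check: W+ + W- = 28 should equal n(n+1)/2 = 28.)
Step 4: Test statistic W = min(W+, W-) = 12.
Step 5: Ties in |d|, so use the tie-corrected normal approximation.
        E[W] = n(n+1)/4 = 7*8/4 = 14.
        Tie groups: |d|=6 (t=2); sum(t^3 - t) = 6.
        Var[W] = n(n+1)(2n+1)/24 - sum(t^3-t)/48 = 840/24 - 6/48 = 34.875.
        z = (W - E[W]) / sqrt(Var[W]) = (12 - 14) / 5.9055 = -0.3387.
        Two-sided p = 2*Phi(z) = 0.734861.
Step 6: alpha = 0.1. fail to reject H0.

W+ = 12, W- = 16, W = min = 12, p = 0.734861, fail to reject H0.


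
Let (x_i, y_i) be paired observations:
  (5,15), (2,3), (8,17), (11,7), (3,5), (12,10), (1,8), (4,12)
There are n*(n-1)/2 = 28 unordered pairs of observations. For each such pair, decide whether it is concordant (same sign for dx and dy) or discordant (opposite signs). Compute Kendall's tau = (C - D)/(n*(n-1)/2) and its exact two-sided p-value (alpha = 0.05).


Step 1: Enumerate the 28 unordered pairs (i,j) with i<j and classify each by sign(x_j-x_i) * sign(y_j-y_i).
  (1,2):dx=-3,dy=-12->C; (1,3):dx=+3,dy=+2->C; (1,4):dx=+6,dy=-8->D; (1,5):dx=-2,dy=-10->C
  (1,6):dx=+7,dy=-5->D; (1,7):dx=-4,dy=-7->C; (1,8):dx=-1,dy=-3->C; (2,3):dx=+6,dy=+14->C
  (2,4):dx=+9,dy=+4->C; (2,5):dx=+1,dy=+2->C; (2,6):dx=+10,dy=+7->C; (2,7):dx=-1,dy=+5->D
  (2,8):dx=+2,dy=+9->C; (3,4):dx=+3,dy=-10->D; (3,5):dx=-5,dy=-12->C; (3,6):dx=+4,dy=-7->D
  (3,7):dx=-7,dy=-9->C; (3,8):dx=-4,dy=-5->C; (4,5):dx=-8,dy=-2->C; (4,6):dx=+1,dy=+3->C
  (4,7):dx=-10,dy=+1->D; (4,8):dx=-7,dy=+5->D; (5,6):dx=+9,dy=+5->C; (5,7):dx=-2,dy=+3->D
  (5,8):dx=+1,dy=+7->C; (6,7):dx=-11,dy=-2->C; (6,8):dx=-8,dy=+2->D; (7,8):dx=+3,dy=+4->C
Step 2: C = 19, D = 9, total pairs = 28.
Step 3: tau = (C - D)/(n(n-1)/2) = (19 - 9)/28 = 0.357143.
Step 4: Exact two-sided p-value (enumerate n! = 40320 permutations of y under H0): p = 0.275099.
Step 5: alpha = 0.05. fail to reject H0.

tau_b = 0.3571 (C=19, D=9), p = 0.275099, fail to reject H0.


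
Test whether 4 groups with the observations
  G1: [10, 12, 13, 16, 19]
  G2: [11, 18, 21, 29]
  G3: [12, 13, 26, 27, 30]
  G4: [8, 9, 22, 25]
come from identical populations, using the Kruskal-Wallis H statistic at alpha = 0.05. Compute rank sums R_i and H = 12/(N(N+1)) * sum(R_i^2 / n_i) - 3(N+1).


Step 1: Combine all N = 18 observations and assign midranks.
sorted (value, group, rank): (8,G4,1), (9,G4,2), (10,G1,3), (11,G2,4), (12,G1,5.5), (12,G3,5.5), (13,G1,7.5), (13,G3,7.5), (16,G1,9), (18,G2,10), (19,G1,11), (21,G2,12), (22,G4,13), (25,G4,14), (26,G3,15), (27,G3,16), (29,G2,17), (30,G3,18)
Step 2: Sum ranks within each group.
R_1 = 36 (n_1 = 5)
R_2 = 43 (n_2 = 4)
R_3 = 62 (n_3 = 5)
R_4 = 30 (n_4 = 4)
Step 3: H = 12/(N(N+1)) * sum(R_i^2/n_i) - 3(N+1)
     = 12/(18*19) * (36^2/5 + 43^2/4 + 62^2/5 + 30^2/4) - 3*19
     = 0.035088 * 1715.25 - 57
     = 3.184211.
Step 4: Ties present; correction factor C = 1 - 12/(18^3 - 18) = 0.997936. Corrected H = 3.184211 / 0.997936 = 3.190796.
Step 5: Under H0, H ~ chi^2(3); p-value = 0.363133.
Step 6: alpha = 0.05. fail to reject H0.

H = 3.1908, df = 3, p = 0.363133, fail to reject H0.


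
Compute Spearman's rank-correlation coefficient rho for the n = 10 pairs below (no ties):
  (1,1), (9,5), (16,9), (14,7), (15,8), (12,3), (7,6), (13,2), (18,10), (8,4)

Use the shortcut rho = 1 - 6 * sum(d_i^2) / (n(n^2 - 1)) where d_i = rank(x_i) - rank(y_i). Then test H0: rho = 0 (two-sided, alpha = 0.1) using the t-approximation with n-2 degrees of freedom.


Step 1: Rank x and y separately (midranks; no ties here).
rank(x): 1->1, 9->4, 16->9, 14->7, 15->8, 12->5, 7->2, 13->6, 18->10, 8->3
rank(y): 1->1, 5->5, 9->9, 7->7, 8->8, 3->3, 6->6, 2->2, 10->10, 4->4
Step 2: d_i = R_x(i) - R_y(i); compute d_i^2.
  (1-1)^2=0, (4-5)^2=1, (9-9)^2=0, (7-7)^2=0, (8-8)^2=0, (5-3)^2=4, (2-6)^2=16, (6-2)^2=16, (10-10)^2=0, (3-4)^2=1
sum(d^2) = 38.
Step 3: rho = 1 - 6*38 / (10*(10^2 - 1)) = 1 - 228/990 = 0.769697.
Step 4: Under H0, t = rho * sqrt((n-2)/(1-rho^2)) = 3.4101 ~ t(8).
Step 5: Two-sided p-value from the t-distribution with 8 df = 0.009222.
Step 6: alpha = 0.1. reject H0.

rho = 0.7697, p = 0.009222, reject H0 at alpha = 0.1.


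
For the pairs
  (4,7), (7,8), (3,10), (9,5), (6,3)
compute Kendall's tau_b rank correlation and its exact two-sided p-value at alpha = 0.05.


Step 1: Enumerate the 10 unordered pairs (i,j) with i<j and classify each by sign(x_j-x_i) * sign(y_j-y_i).
  (1,2):dx=+3,dy=+1->C; (1,3):dx=-1,dy=+3->D; (1,4):dx=+5,dy=-2->D; (1,5):dx=+2,dy=-4->D
  (2,3):dx=-4,dy=+2->D; (2,4):dx=+2,dy=-3->D; (2,5):dx=-1,dy=-5->C; (3,4):dx=+6,dy=-5->D
  (3,5):dx=+3,dy=-7->D; (4,5):dx=-3,dy=-2->C
Step 2: C = 3, D = 7, total pairs = 10.
Step 3: tau = (C - D)/(n(n-1)/2) = (3 - 7)/10 = -0.400000.
Step 4: Exact two-sided p-value (enumerate n! = 120 permutations of y under H0): p = 0.483333.
Step 5: alpha = 0.05. fail to reject H0.

tau_b = -0.4000 (C=3, D=7), p = 0.483333, fail to reject H0.


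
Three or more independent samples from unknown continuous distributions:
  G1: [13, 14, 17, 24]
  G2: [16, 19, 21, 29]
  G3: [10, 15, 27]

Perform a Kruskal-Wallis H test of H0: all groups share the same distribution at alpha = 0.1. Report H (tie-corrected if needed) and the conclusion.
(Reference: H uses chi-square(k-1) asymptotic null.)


Step 1: Combine all N = 11 observations and assign midranks.
sorted (value, group, rank): (10,G3,1), (13,G1,2), (14,G1,3), (15,G3,4), (16,G2,5), (17,G1,6), (19,G2,7), (21,G2,8), (24,G1,9), (27,G3,10), (29,G2,11)
Step 2: Sum ranks within each group.
R_1 = 20 (n_1 = 4)
R_2 = 31 (n_2 = 4)
R_3 = 15 (n_3 = 3)
Step 3: H = 12/(N(N+1)) * sum(R_i^2/n_i) - 3(N+1)
     = 12/(11*12) * (20^2/4 + 31^2/4 + 15^2/3) - 3*12
     = 0.090909 * 415.25 - 36
     = 1.750000.
Step 4: No ties, so H is used without correction.
Step 5: Under H0, H ~ chi^2(2); p-value = 0.416862.
Step 6: alpha = 0.1. fail to reject H0.

H = 1.7500, df = 2, p = 0.416862, fail to reject H0.


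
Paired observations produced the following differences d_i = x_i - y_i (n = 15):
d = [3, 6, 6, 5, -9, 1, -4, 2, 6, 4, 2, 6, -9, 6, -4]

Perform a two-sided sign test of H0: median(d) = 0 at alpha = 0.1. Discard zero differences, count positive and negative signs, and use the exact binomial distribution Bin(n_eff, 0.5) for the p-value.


Step 1: Discard zero differences. Original n = 15; n_eff = number of nonzero differences = 15.
Nonzero differences (with sign): +3, +6, +6, +5, -9, +1, -4, +2, +6, +4, +2, +6, -9, +6, -4
Step 2: Count signs: positive = 11, negative = 4.
Step 3: Under H0: P(positive) = 0.5, so the number of positives S ~ Bin(15, 0.5).
Step 4: Two-sided exact p-value = sum of Bin(15,0.5) probabilities at or below the observed probability = 0.118469.
Step 5: alpha = 0.1. fail to reject H0.

n_eff = 15, pos = 11, neg = 4, p = 0.118469, fail to reject H0.
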